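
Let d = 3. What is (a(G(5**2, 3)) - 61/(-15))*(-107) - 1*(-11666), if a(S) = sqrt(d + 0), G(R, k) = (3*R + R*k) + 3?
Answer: 168463/15 - 107*sqrt(3) ≈ 11046.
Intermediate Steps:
G(R, k) = 3 + 3*R + R*k
a(S) = sqrt(3) (a(S) = sqrt(3 + 0) = sqrt(3))
(a(G(5**2, 3)) - 61/(-15))*(-107) - 1*(-11666) = (sqrt(3) - 61/(-15))*(-107) - 1*(-11666) = (sqrt(3) - 61*(-1/15))*(-107) + 11666 = (sqrt(3) + 61/15)*(-107) + 11666 = (61/15 + sqrt(3))*(-107) + 11666 = (-6527/15 - 107*sqrt(3)) + 11666 = 168463/15 - 107*sqrt(3)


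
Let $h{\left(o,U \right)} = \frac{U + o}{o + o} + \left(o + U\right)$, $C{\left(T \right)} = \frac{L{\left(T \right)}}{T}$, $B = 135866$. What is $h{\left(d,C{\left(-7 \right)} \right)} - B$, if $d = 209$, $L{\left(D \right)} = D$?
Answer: $- \frac{28351999}{209} \approx -1.3566 \cdot 10^{5}$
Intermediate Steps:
$C{\left(T \right)} = 1$ ($C{\left(T \right)} = \frac{T}{T} = 1$)
$h{\left(o,U \right)} = U + o + \frac{U + o}{2 o}$ ($h{\left(o,U \right)} = \frac{U + o}{2 o} + \left(U + o\right) = U + o + \frac{U + o}{2 o}$)
$h{\left(d,C{\left(-7 \right)} \right)} - B = \left(\frac{1}{2} + 1 + 209 + \frac{1}{2} \cdot 1 \cdot \frac{1}{209}\right) - 135866 = \left(\frac{1}{2} + 1 + 209 + \frac{1}{418}\right) - 135866 = \frac{43995}{209} - 135866 = - \frac{28351999}{209}$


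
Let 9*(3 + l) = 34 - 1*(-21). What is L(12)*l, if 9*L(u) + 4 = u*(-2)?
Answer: -784/81 ≈ -9.6790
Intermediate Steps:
L(u) = -4/9 - 2*u/9 (L(u) = -4/9 + (u*(-2))/9 = -4/9 + (-2*u)/9 = -4/9 - 2*u/9)
l = 28/9 (l = -3 + (34 - 1*(-21))/9 = -3 + (34 + 21)/9 = -3 + (⅑)*55 = -3 + 55/9 = 28/9 ≈ 3.1111)
L(12)*l = (-4/9 - 2/9*12)*(28/9) = (-4/9 - 8/3)*(28/9) = -28/9*28/9 = -784/81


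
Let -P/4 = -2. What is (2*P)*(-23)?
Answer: -368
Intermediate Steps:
P = 8 (P = -4*(-2) = 8)
(2*P)*(-23) = (2*8)*(-23) = 16*(-23) = -368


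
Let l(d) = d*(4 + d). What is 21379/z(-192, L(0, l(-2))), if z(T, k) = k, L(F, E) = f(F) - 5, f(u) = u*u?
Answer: -21379/5 ≈ -4275.8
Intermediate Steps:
f(u) = u²
L(F, E) = -5 + F² (L(F, E) = F² - 5 = -5 + F²)
21379/z(-192, L(0, l(-2))) = 21379/(-5 + 0²) = 21379/(-5 + 0) = 21379/(-5) = 21379*(-⅕) = -21379/5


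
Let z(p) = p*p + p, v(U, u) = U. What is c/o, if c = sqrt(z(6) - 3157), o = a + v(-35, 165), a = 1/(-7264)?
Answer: -7264*I*sqrt(3115)/254241 ≈ -1.5946*I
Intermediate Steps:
a = -1/7264 ≈ -0.00013767
o = -254241/7264 (o = -1/7264 - 35 = -254241/7264 ≈ -35.000)
z(p) = p + p**2 (z(p) = p**2 + p = p + p**2)
c = I*sqrt(3115) (c = sqrt(6*(1 + 6) - 3157) = sqrt(6*7 - 3157) = sqrt(42 - 3157) = sqrt(-3115) = I*sqrt(3115) ≈ 55.812*I)
c/o = (I*sqrt(3115))/(-254241/7264) = (I*sqrt(3115))*(-7264/254241) = -7264*I*sqrt(3115)/254241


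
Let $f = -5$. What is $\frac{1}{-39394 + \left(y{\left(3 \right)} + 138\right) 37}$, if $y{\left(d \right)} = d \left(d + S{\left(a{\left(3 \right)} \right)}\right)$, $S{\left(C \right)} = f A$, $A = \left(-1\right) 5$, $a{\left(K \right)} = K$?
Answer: $- \frac{1}{31180} \approx -3.2072 \cdot 10^{-5}$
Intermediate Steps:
$A = -5$
$S{\left(C \right)} = 25$ ($S{\left(C \right)} = \left(-5\right) \left(-5\right) = 25$)
$y{\left(d \right)} = d \left(25 + d\right)$ ($y{\left(d \right)} = d \left(d + 25\right) = d \left(25 + d\right)$)
$\frac{1}{-39394 + \left(y{\left(3 \right)} + 138\right) 37} = \frac{1}{-39394 + \left(3 \left(25 + 3\right) + 138\right) 37} = \frac{1}{-39394 + \left(3 \cdot 28 + 138\right) 37} = \frac{1}{-39394 + \left(84 + 138\right) 37} = \frac{1}{-39394 + 222 \cdot 37} = \frac{1}{-39394 + 8214} = \frac{1}{-31180} = - \frac{1}{31180}$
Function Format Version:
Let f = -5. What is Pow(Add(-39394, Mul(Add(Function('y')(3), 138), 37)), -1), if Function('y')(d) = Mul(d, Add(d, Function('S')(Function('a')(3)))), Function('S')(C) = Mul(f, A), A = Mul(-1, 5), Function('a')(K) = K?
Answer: Rational(-1, 31180) ≈ -3.2072e-5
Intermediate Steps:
A = -5
Function('S')(C) = 25 (Function('S')(C) = Mul(-5, -5) = 25)
Function('y')(d) = Mul(d, Add(25, d)) (Function('y')(d) = Mul(d, Add(d, 25)) = Mul(d, Add(25, d)))
Pow(Add(-39394, Mul(Add(Function('y')(3), 138), 37)), -1) = Pow(Add(-39394, Mul(Add(Mul(3, Add(25, 3)), 138), 37)), -1) = Pow(Add(-39394, Mul(Add(Mul(3, 28), 138), 37)), -1) = Pow(Add(-39394, Mul(Add(84, 138), 37)), -1) = Pow(Add(-39394, Mul(222, 37)), -1) = Pow(Add(-39394, 8214), -1) = Pow(-31180, -1) = Rational(-1, 31180)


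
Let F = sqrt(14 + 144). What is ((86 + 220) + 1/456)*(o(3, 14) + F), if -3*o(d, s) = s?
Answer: -976759/684 + 139537*sqrt(158)/456 ≈ 2418.4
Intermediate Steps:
o(d, s) = -s/3
F = sqrt(158) ≈ 12.570
((86 + 220) + 1/456)*(o(3, 14) + F) = ((86 + 220) + 1/456)*(-1/3*14 + sqrt(158)) = (306 + 1/456)*(-14/3 + sqrt(158)) = 139537*(-14/3 + sqrt(158))/456 = -976759/684 + 139537*sqrt(158)/456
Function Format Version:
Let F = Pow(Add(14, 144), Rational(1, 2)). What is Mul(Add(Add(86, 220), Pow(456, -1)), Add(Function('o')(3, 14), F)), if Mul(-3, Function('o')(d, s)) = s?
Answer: Add(Rational(-976759, 684), Mul(Rational(139537, 456), Pow(158, Rational(1, 2)))) ≈ 2418.4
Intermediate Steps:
Function('o')(d, s) = Mul(Rational(-1, 3), s)
F = Pow(158, Rational(1, 2)) ≈ 12.570
Mul(Add(Add(86, 220), Pow(456, -1)), Add(Function('o')(3, 14), F)) = Mul(Add(Add(86, 220), Pow(456, -1)), Add(Mul(Rational(-1, 3), 14), Pow(158, Rational(1, 2)))) = Mul(Add(306, Rational(1, 456)), Add(Rational(-14, 3), Pow(158, Rational(1, 2)))) = Mul(Rational(139537, 456), Add(Rational(-14, 3), Pow(158, Rational(1, 2)))) = Add(Rational(-976759, 684), Mul(Rational(139537, 456), Pow(158, Rational(1, 2))))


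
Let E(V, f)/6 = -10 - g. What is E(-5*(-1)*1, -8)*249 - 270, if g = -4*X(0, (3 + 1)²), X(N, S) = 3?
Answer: 2718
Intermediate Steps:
g = -12 (g = -4*3 = -12)
E(V, f) = 12 (E(V, f) = 6*(-10 - 1*(-12)) = 6*(-10 + 12) = 6*2 = 12)
E(-5*(-1)*1, -8)*249 - 270 = 12*249 - 270 = 2988 - 270 = 2718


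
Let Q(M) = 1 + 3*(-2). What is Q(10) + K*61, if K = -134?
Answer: -8179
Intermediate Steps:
Q(M) = -5 (Q(M) = 1 - 6 = -5)
Q(10) + K*61 = -5 - 134*61 = -5 - 8174 = -8179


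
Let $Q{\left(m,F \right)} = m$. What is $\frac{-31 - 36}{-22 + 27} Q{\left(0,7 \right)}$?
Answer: $0$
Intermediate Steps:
$\frac{-31 - 36}{-22 + 27} Q{\left(0,7 \right)} = \frac{-31 - 36}{-22 + 27} \cdot 0 = - \frac{67}{5} \cdot 0 = \left(-67\right) \frac{1}{5} \cdot 0 = \left(- \frac{67}{5}\right) 0 = 0$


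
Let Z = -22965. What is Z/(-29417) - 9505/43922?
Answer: 729060145/1292053474 ≈ 0.56426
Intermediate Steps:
Z/(-29417) - 9505/43922 = -22965/(-29417) - 9505/43922 = -22965*(-1/29417) - 9505*1/43922 = 22965/29417 - 9505/43922 = 729060145/1292053474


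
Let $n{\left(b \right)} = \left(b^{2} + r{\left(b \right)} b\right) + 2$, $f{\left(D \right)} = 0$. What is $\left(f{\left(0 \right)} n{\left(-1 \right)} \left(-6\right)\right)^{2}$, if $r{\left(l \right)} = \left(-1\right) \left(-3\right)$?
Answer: $0$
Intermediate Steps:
$r{\left(l \right)} = 3$
$n{\left(b \right)} = 2 + b^{2} + 3 b$ ($n{\left(b \right)} = \left(b^{2} + 3 b\right) + 2 = 2 + b^{2} + 3 b$)
$\left(f{\left(0 \right)} n{\left(-1 \right)} \left(-6\right)\right)^{2} = \left(0 \left(2 + \left(-1\right)^{2} + 3 \left(-1\right)\right) \left(-6\right)\right)^{2} = \left(0 \left(2 + 1 - 3\right) \left(-6\right)\right)^{2} = \left(0 \cdot 0 \left(-6\right)\right)^{2} = \left(0 \left(-6\right)\right)^{2} = 0^{2} = 0$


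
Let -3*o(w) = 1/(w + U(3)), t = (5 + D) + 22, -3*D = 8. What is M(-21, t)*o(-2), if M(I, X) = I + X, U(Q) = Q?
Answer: -10/9 ≈ -1.1111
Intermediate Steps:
D = -8/3 (D = -1/3*8 = -8/3 ≈ -2.6667)
t = 73/3 (t = (5 - 8/3) + 22 = 7/3 + 22 = 73/3 ≈ 24.333)
o(w) = -1/(3*(3 + w)) (o(w) = -1/(3*(w + 3)) = -1/(3*(3 + w)))
M(-21, t)*o(-2) = (-21 + 73/3)*(-1/(9 + 3*(-2))) = 10*(-1/(9 - 6))/3 = 10*(-1/3)/3 = 10*(-1*1/3)/3 = (10/3)*(-1/3) = -10/9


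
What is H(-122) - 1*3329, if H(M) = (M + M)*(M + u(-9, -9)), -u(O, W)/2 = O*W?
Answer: 65967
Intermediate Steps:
u(O, W) = -2*O*W
H(M) = 2*M*(-162 + M) (H(M) = (M + M)*(M - 2*(-9)*(-9)) = (2*M)*(M - 162) = (2*M)*(-162 + M) = 2*M*(-162 + M))
H(-122) - 1*3329 = 2*(-122)*(-162 - 122) - 1*3329 = 2*(-122)*(-284) - 3329 = 69296 - 3329 = 65967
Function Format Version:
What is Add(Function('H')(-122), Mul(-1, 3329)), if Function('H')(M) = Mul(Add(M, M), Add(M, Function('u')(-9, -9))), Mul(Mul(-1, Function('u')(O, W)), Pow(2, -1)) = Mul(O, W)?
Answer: 65967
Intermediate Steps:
Function('u')(O, W) = Mul(-2, O, W) (Function('u')(O, W) = Mul(-2, Mul(O, W)) = Mul(-2, O, W))
Function('H')(M) = Mul(2, M, Add(-162, M)) (Function('H')(M) = Mul(Add(M, M), Add(M, Mul(-2, -9, -9))) = Mul(Mul(2, M), Add(M, -162)) = Mul(Mul(2, M), Add(-162, M)) = Mul(2, M, Add(-162, M)))
Add(Function('H')(-122), Mul(-1, 3329)) = Add(Mul(2, -122, Add(-162, -122)), Mul(-1, 3329)) = Add(Mul(2, -122, -284), -3329) = Add(69296, -3329) = 65967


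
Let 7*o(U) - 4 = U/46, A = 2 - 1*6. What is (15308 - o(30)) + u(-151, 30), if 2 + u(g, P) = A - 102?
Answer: 2447093/161 ≈ 15199.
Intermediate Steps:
A = -4 (A = 2 - 6 = -4)
u(g, P) = -108 (u(g, P) = -2 + (-4 - 102) = -2 - 106 = -108)
o(U) = 4/7 + U/322 (o(U) = 4/7 + (U/46)/7 = 4/7 + U/322)
(15308 - o(30)) + u(-151, 30) = (15308 - (4/7 + (1/322)*30)) - 108 = (15308 - (4/7 + 15/161)) - 108 = (15308 - 1*107/161) - 108 = (15308 - 107/161) - 108 = 2464481/161 - 108 = 2447093/161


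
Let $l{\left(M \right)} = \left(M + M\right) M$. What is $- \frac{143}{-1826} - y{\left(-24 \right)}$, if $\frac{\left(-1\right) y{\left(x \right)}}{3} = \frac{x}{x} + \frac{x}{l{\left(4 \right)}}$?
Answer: $\frac{275}{332} \approx 0.82831$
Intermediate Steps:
$l{\left(M \right)} = 2 M^{2}$ ($l{\left(M \right)} = 2 M M = 2 M^{2}$)
$y{\left(x \right)} = -3 - \frac{3 x}{32}$ ($y{\left(x \right)} = - 3 \left(\frac{x}{x} + \frac{x}{2 \cdot 4^{2}}\right) = - 3 \left(1 + \frac{x}{2 \cdot 16}\right) = - 3 \left(1 + \frac{x}{32}\right) = -3 - \frac{3 x}{32}$)
$- \frac{143}{-1826} - y{\left(-24 \right)} = - \frac{143}{-1826} - \left(-3 - - \frac{9}{4}\right) = \left(-143\right) \left(- \frac{1}{1826}\right) - \left(-3 + \frac{9}{4}\right) = \frac{13}{166} - - \frac{3}{4} = \frac{13}{166} + \frac{3}{4} = \frac{275}{332}$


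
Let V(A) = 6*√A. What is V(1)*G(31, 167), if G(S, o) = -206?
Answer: -1236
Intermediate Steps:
V(1)*G(31, 167) = (6*√1)*(-206) = (6*1)*(-206) = 6*(-206) = -1236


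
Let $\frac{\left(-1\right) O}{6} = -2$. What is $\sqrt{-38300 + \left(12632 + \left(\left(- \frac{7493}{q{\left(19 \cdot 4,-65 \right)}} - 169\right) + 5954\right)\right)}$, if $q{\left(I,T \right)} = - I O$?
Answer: $\frac{i \sqrt{1033170771}}{228} \approx 140.98 i$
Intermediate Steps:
$O = 12$ ($O = \left(-6\right) \left(-2\right) = 12$)
$q{\left(I,T \right)} = - 12 I$ ($q{\left(I,T \right)} = - I 12 = - 12 I$)
$\sqrt{-38300 + \left(12632 + \left(\left(- \frac{7493}{q{\left(19 \cdot 4,-65 \right)}} - 169\right) + 5954\right)\right)} = \sqrt{-38300 + \left(12632 + \left(\left(- \frac{7493}{\left(-12\right) 19 \cdot 4} - 169\right) + 5954\right)\right)} = \sqrt{-38300 + \left(12632 + \left(\left(- \frac{7493}{\left(-12\right) 76} - 169\right) + 5954\right)\right)} = \sqrt{-38300 + \left(12632 + \left(\left(- \frac{7493}{-912} - 169\right) + 5954\right)\right)} = \sqrt{-38300 + \left(12632 + \left(\left(\left(-7493\right) \left(- \frac{1}{912}\right) - 169\right) + 5954\right)\right)} = \sqrt{-38300 + \left(12632 + \left(\left(\frac{7493}{912} - 169\right) + 5954\right)\right)} = \sqrt{-38300 + \left(12632 + \left(- \frac{146635}{912} + 5954\right)\right)} = \sqrt{-38300 + \left(12632 + \frac{5283413}{912}\right)} = \sqrt{-38300 + \frac{16803797}{912}} = \sqrt{- \frac{18125803}{912}} = \frac{i \sqrt{1033170771}}{228}$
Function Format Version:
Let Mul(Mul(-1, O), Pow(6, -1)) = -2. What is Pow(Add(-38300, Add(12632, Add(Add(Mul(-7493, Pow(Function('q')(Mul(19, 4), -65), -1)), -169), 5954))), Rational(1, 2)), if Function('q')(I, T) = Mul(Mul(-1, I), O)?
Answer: Mul(Rational(1, 228), I, Pow(1033170771, Rational(1, 2))) ≈ Mul(140.98, I)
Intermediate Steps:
O = 12 (O = Mul(-6, -2) = 12)
Function('q')(I, T) = Mul(-12, I) (Function('q')(I, T) = Mul(Mul(-1, I), 12) = Mul(-12, I))
Pow(Add(-38300, Add(12632, Add(Add(Mul(-7493, Pow(Function('q')(Mul(19, 4), -65), -1)), -169), 5954))), Rational(1, 2)) = Pow(Add(-38300, Add(12632, Add(Add(Mul(-7493, Pow(Mul(-12, Mul(19, 4)), -1)), -169), 5954))), Rational(1, 2)) = Pow(Add(-38300, Add(12632, Add(Add(Mul(-7493, Pow(Mul(-12, 76), -1)), -169), 5954))), Rational(1, 2)) = Pow(Add(-38300, Add(12632, Add(Add(Mul(-7493, Pow(-912, -1)), -169), 5954))), Rational(1, 2)) = Pow(Add(-38300, Add(12632, Add(Add(Mul(-7493, Rational(-1, 912)), -169), 5954))), Rational(1, 2)) = Pow(Add(-38300, Add(12632, Add(Add(Rational(7493, 912), -169), 5954))), Rational(1, 2)) = Pow(Add(-38300, Add(12632, Add(Rational(-146635, 912), 5954))), Rational(1, 2)) = Pow(Add(-38300, Add(12632, Rational(5283413, 912))), Rational(1, 2)) = Pow(Add(-38300, Rational(16803797, 912)), Rational(1, 2)) = Pow(Rational(-18125803, 912), Rational(1, 2)) = Mul(Rational(1, 228), I, Pow(1033170771, Rational(1, 2)))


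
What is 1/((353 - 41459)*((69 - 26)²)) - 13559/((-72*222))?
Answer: 171758616277/202477304016 ≈ 0.84829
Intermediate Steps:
1/((353 - 41459)*((69 - 26)²)) - 13559/((-72*222)) = 1/((-41106)*(43²)) - 13559/(-15984) = -1/41106/1849 - 13559*(-1/15984) = -1/41106*1/1849 + 13559/15984 = -1/76004994 + 13559/15984 = 171758616277/202477304016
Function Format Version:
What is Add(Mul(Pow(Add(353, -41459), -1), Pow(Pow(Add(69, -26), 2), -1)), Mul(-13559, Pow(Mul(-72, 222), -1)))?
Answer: Rational(171758616277, 202477304016) ≈ 0.84829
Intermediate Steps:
Add(Mul(Pow(Add(353, -41459), -1), Pow(Pow(Add(69, -26), 2), -1)), Mul(-13559, Pow(Mul(-72, 222), -1))) = Add(Mul(Pow(-41106, -1), Pow(Pow(43, 2), -1)), Mul(-13559, Pow(-15984, -1))) = Add(Mul(Rational(-1, 41106), Pow(1849, -1)), Mul(-13559, Rational(-1, 15984))) = Add(Mul(Rational(-1, 41106), Rational(1, 1849)), Rational(13559, 15984)) = Add(Rational(-1, 76004994), Rational(13559, 15984)) = Rational(171758616277, 202477304016)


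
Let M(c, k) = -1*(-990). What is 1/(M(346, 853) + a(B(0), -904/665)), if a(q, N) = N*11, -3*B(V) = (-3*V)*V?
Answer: 665/648406 ≈ 0.0010256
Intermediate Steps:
M(c, k) = 990
B(V) = V² (B(V) = -(-3*V)*V/3 = -(-1)*V² = V²)
a(q, N) = 11*N
1/(M(346, 853) + a(B(0), -904/665)) = 1/(990 + 11*(-904/665)) = 1/(990 - 9944/665) = 1/(648406/665) = 665/648406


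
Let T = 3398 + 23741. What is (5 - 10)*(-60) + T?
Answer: 27439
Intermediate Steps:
T = 27139
(5 - 10)*(-60) + T = (5 - 10)*(-60) + 27139 = -5*(-60) + 27139 = 300 + 27139 = 27439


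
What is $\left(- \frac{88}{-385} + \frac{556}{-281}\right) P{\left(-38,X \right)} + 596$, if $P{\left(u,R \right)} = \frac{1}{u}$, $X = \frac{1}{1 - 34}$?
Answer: $\frac{111380146}{186865} \approx 596.05$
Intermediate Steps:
$X = - \frac{1}{33}$ ($X = \frac{1}{-33} = - \frac{1}{33} \approx -0.030303$)
$\left(- \frac{88}{-385} + \frac{556}{-281}\right) P{\left(-38,X \right)} + 596 = \frac{- \frac{88}{-385} + \frac{556}{-281}}{-38} + 596 = \left(\left(-88\right) \left(- \frac{1}{385}\right) + 556 \left(- \frac{1}{281}\right)\right) \left(- \frac{1}{38}\right) + 596 = \left(\frac{8}{35} - \frac{556}{281}\right) \left(- \frac{1}{38}\right) + 596 = \left(- \frac{17212}{9835}\right) \left(- \frac{1}{38}\right) + 596 = \frac{8606}{186865} + 596 = \frac{111380146}{186865}$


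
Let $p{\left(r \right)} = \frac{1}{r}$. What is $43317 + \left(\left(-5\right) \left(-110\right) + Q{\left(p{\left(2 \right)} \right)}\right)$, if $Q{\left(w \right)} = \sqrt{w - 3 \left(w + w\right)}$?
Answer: $43867 + \frac{i \sqrt{10}}{2} \approx 43867.0 + 1.5811 i$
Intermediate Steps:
$Q{\left(w \right)} = \sqrt{5} \sqrt{- w}$ ($Q{\left(w \right)} = \sqrt{w - 3 \cdot 2 w} = \sqrt{w - 6 w} = \sqrt{- 5 w} = \sqrt{5} \sqrt{- w}$)
$43317 + \left(\left(-5\right) \left(-110\right) + Q{\left(p{\left(2 \right)} \right)}\right) = 43317 + \left(\left(-5\right) \left(-110\right) + \sqrt{5} \sqrt{- \frac{1}{2}}\right) = 43317 + \left(550 + \sqrt{5} \sqrt{\left(-1\right) \frac{1}{2}}\right) = 43317 + \left(550 + \sqrt{5} \sqrt{- \frac{1}{2}}\right) = 43317 + \left(550 + \sqrt{5} \frac{i \sqrt{2}}{2}\right) = 43317 + \left(550 + \frac{i \sqrt{10}}{2}\right) = 43867 + \frac{i \sqrt{10}}{2}$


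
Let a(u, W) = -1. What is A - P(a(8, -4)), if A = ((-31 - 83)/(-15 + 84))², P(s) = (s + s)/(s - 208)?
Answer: 300738/110561 ≈ 2.7201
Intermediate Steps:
P(s) = 2*s/(-208 + s) (P(s) = (2*s)/(-208 + s) = 2*s/(-208 + s))
A = 1444/529 (A = (-114/69)² = (-114*1/69)² = (-38/23)² = 1444/529 ≈ 2.7297)
A - P(a(8, -4)) = 1444/529 - 2*(-1)/(-208 - 1) = 1444/529 - 2*(-1)/(-209) = 1444/529 - 2*(-1)*(-1)/209 = 1444/529 - 1*2/209 = 1444/529 - 2/209 = 300738/110561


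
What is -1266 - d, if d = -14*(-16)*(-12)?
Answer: 1422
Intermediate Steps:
d = -2688 (d = 224*(-12) = -2688)
-1266 - d = -1266 - 1*(-2688) = -1266 + 2688 = 1422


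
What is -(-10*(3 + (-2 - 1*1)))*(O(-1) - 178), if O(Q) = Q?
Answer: 0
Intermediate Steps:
-(-10*(3 + (-2 - 1*1)))*(O(-1) - 178) = -(-10*(3 + (-2 - 1*1)))*(-1 - 178) = -(-10*(3 + (-2 - 1)))*(-179) = -(-10*(3 - 3))*(-179) = -(-10*0)*(-179) = -0*(-179) = -1*0 = 0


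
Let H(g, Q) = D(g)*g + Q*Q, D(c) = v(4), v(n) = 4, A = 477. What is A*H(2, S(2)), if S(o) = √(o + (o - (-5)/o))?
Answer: 13833/2 ≈ 6916.5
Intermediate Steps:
D(c) = 4
S(o) = √(2*o + 5/o) (S(o) = √(o + (o + 5/o)) = √(2*o + 5/o))
H(g, Q) = Q² + 4*g (H(g, Q) = 4*g + Q*Q = 4*g + Q² = Q² + 4*g)
A*H(2, S(2)) = 477*((√(2*2 + 5/2))² + 4*2) = 477*((√(4 + 5*(½)))² + 8) = 477*((√(4 + 5/2))² + 8) = 477*((√(13/2))² + 8) = 477*((√26/2)² + 8) = 477*(13/2 + 8) = 477*(29/2) = 13833/2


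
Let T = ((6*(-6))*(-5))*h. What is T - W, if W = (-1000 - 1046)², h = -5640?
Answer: -5201316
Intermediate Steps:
T = -1015200 (T = ((6*(-6))*(-5))*(-5640) = -36*(-5)*(-5640) = 180*(-5640) = -1015200)
W = 4186116 (W = (-2046)² = 4186116)
T - W = -1015200 - 1*4186116 = -1015200 - 4186116 = -5201316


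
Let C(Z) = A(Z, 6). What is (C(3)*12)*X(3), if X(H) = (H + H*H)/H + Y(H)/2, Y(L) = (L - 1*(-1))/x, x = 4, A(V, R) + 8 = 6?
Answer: -108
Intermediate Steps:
A(V, R) = -2 (A(V, R) = -8 + 6 = -2)
C(Z) = -2
Y(L) = ¼ + L/4 (Y(L) = (L - 1*(-1))/4 = (L + 1)*(¼) = (1 + L)*(¼) = ¼ + L/4)
X(H) = ⅛ + H/8 + (H + H²)/H (X(H) = (H + H*H)/H + (¼ + H/4)/2 = (H + H²)/H + (¼ + H/4)*(½) = (H + H²)/H + (⅛ + H/8) = ⅛ + H/8 + (H + H²)/H)
(C(3)*12)*X(3) = (-2*12)*(9/8 + (9/8)*3) = -24*(9/8 + 27/8) = -24*9/2 = -108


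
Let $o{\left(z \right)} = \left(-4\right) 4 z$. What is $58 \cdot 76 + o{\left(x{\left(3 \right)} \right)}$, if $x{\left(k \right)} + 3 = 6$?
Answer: $4360$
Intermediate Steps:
$x{\left(k \right)} = 3$ ($x{\left(k \right)} = -3 + 6 = 3$)
$o{\left(z \right)} = - 16 z$
$58 \cdot 76 + o{\left(x{\left(3 \right)} \right)} = 58 \cdot 76 - 48 = 4408 - 48 = 4360$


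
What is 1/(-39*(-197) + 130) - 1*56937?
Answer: -444848780/7813 ≈ -56937.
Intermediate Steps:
1/(-39*(-197) + 130) - 1*56937 = 1/(7683 + 130) - 56937 = 1/7813 - 56937 = -444848780/7813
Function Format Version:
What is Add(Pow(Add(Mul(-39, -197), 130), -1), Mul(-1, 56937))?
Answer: Rational(-444848780, 7813) ≈ -56937.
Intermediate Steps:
Add(Pow(Add(Mul(-39, -197), 130), -1), Mul(-1, 56937)) = Add(Pow(Add(7683, 130), -1), -56937) = Add(Pow(7813, -1), -56937) = Add(Rational(1, 7813), -56937) = Rational(-444848780, 7813)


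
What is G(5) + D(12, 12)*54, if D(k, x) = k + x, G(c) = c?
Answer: 1301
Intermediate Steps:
G(5) + D(12, 12)*54 = 5 + (12 + 12)*54 = 5 + 24*54 = 5 + 1296 = 1301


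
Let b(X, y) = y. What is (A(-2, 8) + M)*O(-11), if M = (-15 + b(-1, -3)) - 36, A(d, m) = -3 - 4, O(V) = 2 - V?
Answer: -793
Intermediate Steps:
A(d, m) = -7
M = -54 (M = (-15 - 3) - 36 = -18 - 36 = -54)
(A(-2, 8) + M)*O(-11) = (-7 - 54)*(2 - 1*(-11)) = -61*(2 + 11) = -61*13 = -793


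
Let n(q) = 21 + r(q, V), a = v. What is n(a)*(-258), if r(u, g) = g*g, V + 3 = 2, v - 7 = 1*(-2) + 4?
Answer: -5676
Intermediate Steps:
v = 9 (v = 7 + (1*(-2) + 4) = 7 + (-2 + 4) = 7 + 2 = 9)
V = -1 (V = -3 + 2 = -1)
a = 9
r(u, g) = g**2
n(q) = 22 (n(q) = 21 + (-1)**2 = 21 + 1 = 22)
n(a)*(-258) = 22*(-258) = -5676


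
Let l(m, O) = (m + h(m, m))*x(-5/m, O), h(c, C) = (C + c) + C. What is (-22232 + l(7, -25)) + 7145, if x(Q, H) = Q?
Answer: -15107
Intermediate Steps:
h(c, C) = c + 2*C
l(m, O) = -20 (l(m, O) = (m + (m + 2*m))*(-5/m) = (m + 3*m)*(-5/m) = (4*m)*(-5/m) = -20)
(-22232 + l(7, -25)) + 7145 = (-22232 - 20) + 7145 = -22252 + 7145 = -15107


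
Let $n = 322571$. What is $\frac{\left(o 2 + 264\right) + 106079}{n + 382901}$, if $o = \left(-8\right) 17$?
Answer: $\frac{106071}{705472} \approx 0.15035$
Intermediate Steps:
$o = -136$
$\frac{\left(o 2 + 264\right) + 106079}{n + 382901} = \frac{\left(\left(-136\right) 2 + 264\right) + 106079}{322571 + 382901} = \frac{\left(-272 + 264\right) + 106079}{705472} = \left(-8 + 106079\right) \frac{1}{705472} = 106071 \cdot \frac{1}{705472} = \frac{106071}{705472}$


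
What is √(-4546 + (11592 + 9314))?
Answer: 2*√4090 ≈ 127.91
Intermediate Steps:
√(-4546 + (11592 + 9314)) = √(-4546 + 20906) = √16360 = 2*√4090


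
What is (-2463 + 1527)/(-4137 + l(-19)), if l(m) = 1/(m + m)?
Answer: 35568/157207 ≈ 0.22625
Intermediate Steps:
l(m) = 1/(2*m)
(-2463 + 1527)/(-4137 + l(-19)) = (-2463 + 1527)/(-4137 + (1/2)/(-19)) = -936/(-4137 + (1/2)*(-1/19)) = -936/(-4137 - 1/38) = -936/(-157207/38) = -936*(-38/157207) = 35568/157207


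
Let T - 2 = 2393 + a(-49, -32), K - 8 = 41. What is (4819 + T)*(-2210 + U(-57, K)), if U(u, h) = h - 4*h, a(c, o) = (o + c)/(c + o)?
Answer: -17005755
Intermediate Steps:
K = 49 (K = 8 + 41 = 49)
a(c, o) = 1 (a(c, o) = (c + o)/(c + o) = 1)
T = 2396 (T = 2 + (2393 + 1) = 2 + 2394 = 2396)
U(u, h) = -3*h
(4819 + T)*(-2210 + U(-57, K)) = (4819 + 2396)*(-2210 - 3*49) = 7215*(-2210 - 147) = 7215*(-2357) = -17005755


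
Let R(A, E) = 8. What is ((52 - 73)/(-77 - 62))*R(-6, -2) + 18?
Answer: 2670/139 ≈ 19.209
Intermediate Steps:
((52 - 73)/(-77 - 62))*R(-6, -2) + 18 = ((52 - 73)/(-77 - 62))*8 + 18 = -21/(-139)*8 + 18 = -21*(-1/139)*8 + 18 = (21/139)*8 + 18 = 168/139 + 18 = 2670/139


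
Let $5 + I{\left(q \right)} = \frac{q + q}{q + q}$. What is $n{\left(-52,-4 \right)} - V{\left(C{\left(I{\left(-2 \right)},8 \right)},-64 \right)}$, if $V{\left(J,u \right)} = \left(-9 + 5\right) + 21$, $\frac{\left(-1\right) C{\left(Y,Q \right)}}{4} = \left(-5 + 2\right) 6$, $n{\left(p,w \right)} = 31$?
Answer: $14$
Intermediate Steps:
$I{\left(q \right)} = -4$ ($I{\left(q \right)} = -5 + \frac{q + q}{q + q} = -5 + \frac{2 q}{2 q} = -5 + 2 q \frac{1}{2 q} = -5 + 1 = -4$)
$C{\left(Y,Q \right)} = 72$ ($C{\left(Y,Q \right)} = - 4 \left(-5 + 2\right) 6 = - 4 \left(\left(-3\right) 6\right) = \left(-4\right) \left(-18\right) = 72$)
$V{\left(J,u \right)} = 17$ ($V{\left(J,u \right)} = -4 + 21 = 17$)
$n{\left(-52,-4 \right)} - V{\left(C{\left(I{\left(-2 \right)},8 \right)},-64 \right)} = 31 - 17 = 14$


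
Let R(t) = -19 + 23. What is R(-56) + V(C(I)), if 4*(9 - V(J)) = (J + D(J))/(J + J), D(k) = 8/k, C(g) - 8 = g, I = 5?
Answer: 17399/1352 ≈ 12.869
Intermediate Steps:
C(g) = 8 + g
R(t) = 4
V(J) = 9 - (J + 8/J)/(8*J) (V(J) = 9 - (J + 8/J)/(4*(J + J)) = 9 - (J + 8/J)/(4*(2*J)) = 9 - (J + 8/J)*1/(2*J)/4 = 9 - (J + 8/J)/(8*J))
R(-56) + V(C(I)) = 4 + (71/8 - 1/(8 + 5)**2) = 4 + (71/8 - 1/13**2) = 4 + (71/8 - 1*1/169) = 4 + (71/8 - 1/169) = 4 + 11991/1352 = 17399/1352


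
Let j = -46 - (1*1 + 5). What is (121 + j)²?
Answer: 4761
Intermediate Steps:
j = -52 (j = -46 - (1 + 5) = -46 - 1*6 = -46 - 6 = -52)
(121 + j)² = (121 - 52)² = 69² = 4761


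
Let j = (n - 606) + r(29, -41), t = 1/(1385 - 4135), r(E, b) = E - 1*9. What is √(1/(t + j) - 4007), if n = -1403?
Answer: I*√119882146281833257/5469751 ≈ 63.301*I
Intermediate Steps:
r(E, b) = -9 + E (r(E, b) = E - 9 = -9 + E)
t = -1/2750 (t = 1/(-2750) = -1/2750 ≈ -0.00036364)
j = -1989 (j = (-1403 - 606) + (-9 + 29) = -2009 + 20 = -1989)
√(1/(t + j) - 4007) = √(1/(-1/2750 - 1989) - 4007) = √(1/(-5469751/2750) - 4007) = √(-2750/5469751 - 4007) = √(-21917295007/5469751) = I*√119882146281833257/5469751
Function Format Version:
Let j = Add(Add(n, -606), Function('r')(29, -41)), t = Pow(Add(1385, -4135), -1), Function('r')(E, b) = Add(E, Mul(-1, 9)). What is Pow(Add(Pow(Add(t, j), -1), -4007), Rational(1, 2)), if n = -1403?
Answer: Mul(Rational(1, 5469751), I, Pow(119882146281833257, Rational(1, 2))) ≈ Mul(63.301, I)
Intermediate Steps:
Function('r')(E, b) = Add(-9, E) (Function('r')(E, b) = Add(E, -9) = Add(-9, E))
t = Rational(-1, 2750) (t = Pow(-2750, -1) = Rational(-1, 2750) ≈ -0.00036364)
j = -1989 (j = Add(Add(-1403, -606), Add(-9, 29)) = Add(-2009, 20) = -1989)
Pow(Add(Pow(Add(t, j), -1), -4007), Rational(1, 2)) = Pow(Add(Pow(Add(Rational(-1, 2750), -1989), -1), -4007), Rational(1, 2)) = Pow(Add(Pow(Rational(-5469751, 2750), -1), -4007), Rational(1, 2)) = Pow(Add(Rational(-2750, 5469751), -4007), Rational(1, 2)) = Pow(Rational(-21917295007, 5469751), Rational(1, 2)) = Mul(Rational(1, 5469751), I, Pow(119882146281833257, Rational(1, 2)))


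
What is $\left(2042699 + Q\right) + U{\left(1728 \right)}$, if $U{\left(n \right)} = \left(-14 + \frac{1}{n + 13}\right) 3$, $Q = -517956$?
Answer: $\frac{2654504444}{1741} \approx 1.5247 \cdot 10^{6}$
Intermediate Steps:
$U{\left(n \right)} = -42 + \frac{3}{13 + n}$ ($U{\left(n \right)} = \left(-14 + \frac{1}{13 + n}\right) 3 = -42 + \frac{3}{13 + n}$)
$\left(2042699 + Q\right) + U{\left(1728 \right)} = \left(2042699 - 517956\right) + \frac{3 \left(-181 - 24192\right)}{13 + 1728} = 1524743 + \frac{3 \left(-181 - 24192\right)}{1741} = 1524743 + 3 \cdot \frac{1}{1741} \left(-24373\right) = 1524743 - \frac{73119}{1741} = \frac{2654504444}{1741}$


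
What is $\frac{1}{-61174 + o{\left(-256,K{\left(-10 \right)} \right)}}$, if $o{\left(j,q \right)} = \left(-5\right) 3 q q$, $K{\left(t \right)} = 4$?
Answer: $- \frac{1}{61414} \approx -1.6283 \cdot 10^{-5}$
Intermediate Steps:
$o{\left(j,q \right)} = - 15 q^{2}$ ($o{\left(j,q \right)} = - 15 q q = - 15 q^{2}$)
$\frac{1}{-61174 + o{\left(-256,K{\left(-10 \right)} \right)}} = \frac{1}{-61174 - 15 \cdot 4^{2}} = \frac{1}{-61174 - 240} = \frac{1}{-61414} = - \frac{1}{61414}$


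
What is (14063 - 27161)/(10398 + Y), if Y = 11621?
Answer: -13098/22019 ≈ -0.59485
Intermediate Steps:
(14063 - 27161)/(10398 + Y) = (14063 - 27161)/(10398 + 11621) = -13098/22019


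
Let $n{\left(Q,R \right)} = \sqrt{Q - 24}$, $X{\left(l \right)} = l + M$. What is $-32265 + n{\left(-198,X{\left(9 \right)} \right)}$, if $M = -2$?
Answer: $-32265 + i \sqrt{222} \approx -32265.0 + 14.9 i$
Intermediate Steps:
$X{\left(l \right)} = -2 + l$ ($X{\left(l \right)} = l - 2 = -2 + l$)
$n{\left(Q,R \right)} = \sqrt{-24 + Q}$
$-32265 + n{\left(-198,X{\left(9 \right)} \right)} = -32265 + \sqrt{-24 - 198} = -32265 + \sqrt{-222} = -32265 + i \sqrt{222}$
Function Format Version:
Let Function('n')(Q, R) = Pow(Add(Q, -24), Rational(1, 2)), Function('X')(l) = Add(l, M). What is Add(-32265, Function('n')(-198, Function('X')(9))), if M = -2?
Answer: Add(-32265, Mul(I, Pow(222, Rational(1, 2)))) ≈ Add(-32265., Mul(14.900, I))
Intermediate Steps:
Function('X')(l) = Add(-2, l) (Function('X')(l) = Add(l, -2) = Add(-2, l))
Function('n')(Q, R) = Pow(Add(-24, Q), Rational(1, 2))
Add(-32265, Function('n')(-198, Function('X')(9))) = Add(-32265, Pow(Add(-24, -198), Rational(1, 2))) = Add(-32265, Pow(-222, Rational(1, 2))) = Add(-32265, Mul(I, Pow(222, Rational(1, 2))))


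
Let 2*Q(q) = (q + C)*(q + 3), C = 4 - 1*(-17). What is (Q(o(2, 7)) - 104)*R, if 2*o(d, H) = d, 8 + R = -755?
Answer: 45780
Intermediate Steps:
R = -763 (R = -8 - 755 = -763)
C = 21 (C = 4 + 17 = 21)
o(d, H) = d/2
Q(q) = (3 + q)*(21 + q)/2 (Q(q) = ((q + 21)*(q + 3))/2 = ((21 + q)*(3 + q))/2 = ((3 + q)*(21 + q))/2 = (3 + q)*(21 + q)/2)
(Q(o(2, 7)) - 104)*R = ((63/2 + ((½)*2)²/2 + 12*((½)*2)) - 104)*(-763) = ((63/2 + (½)*1² + 12*1) - 104)*(-763) = ((63/2 + (½)*1 + 12) - 104)*(-763) = ((63/2 + ½ + 12) - 104)*(-763) = (44 - 104)*(-763) = -60*(-763) = 45780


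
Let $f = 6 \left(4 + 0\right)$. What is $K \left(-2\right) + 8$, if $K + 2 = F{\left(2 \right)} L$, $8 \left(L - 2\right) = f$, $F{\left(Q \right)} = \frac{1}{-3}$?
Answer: $\frac{46}{3} \approx 15.333$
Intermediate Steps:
$F{\left(Q \right)} = - \frac{1}{3}$
$f = 24$ ($f = 6 \cdot 4 = 24$)
$L = 5$ ($L = 2 + \frac{1}{8} \cdot 24 = 2 + 3 = 5$)
$K = - \frac{11}{3}$ ($K = -2 - \frac{5}{3} = - \frac{11}{3} \approx -3.6667$)
$K \left(-2\right) + 8 = \left(- \frac{11}{3}\right) \left(-2\right) + 8 = \frac{22}{3} + 8 = \frac{46}{3}$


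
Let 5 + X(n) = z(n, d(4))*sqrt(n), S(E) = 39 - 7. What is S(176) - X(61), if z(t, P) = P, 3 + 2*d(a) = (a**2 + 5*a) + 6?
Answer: 37 - 39*sqrt(61)/2 ≈ -115.30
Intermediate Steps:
d(a) = 3/2 + a**2/2 + 5*a/2 (d(a) = -3/2 + ((a**2 + 5*a) + 6)/2 = -3/2 + (6 + a**2 + 5*a)/2 = -3/2 + (3 + a**2/2 + 5*a/2) = 3/2 + a**2/2 + 5*a/2)
S(E) = 32
X(n) = -5 + 39*sqrt(n)/2 (X(n) = -5 + (3/2 + (1/2)*4**2 + (5/2)*4)*sqrt(n) = -5 + (3/2 + (1/2)*16 + 10)*sqrt(n) = -5 + (3/2 + 8 + 10)*sqrt(n) = -5 + 39*sqrt(n)/2)
S(176) - X(61) = 32 - (-5 + 39*sqrt(61)/2) = 32 + (5 - 39*sqrt(61)/2) = 37 - 39*sqrt(61)/2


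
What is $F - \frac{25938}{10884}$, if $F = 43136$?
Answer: $\frac{78244381}{1814} \approx 43134.0$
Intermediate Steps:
$F - \frac{25938}{10884} = 43136 - \frac{25938}{10884} = 43136 - \frac{4323}{1814} = \frac{78244381}{1814}$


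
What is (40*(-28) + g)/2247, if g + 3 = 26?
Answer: -1097/2247 ≈ -0.48821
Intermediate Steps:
g = 23 (g = -3 + 26 = 23)
(40*(-28) + g)/2247 = (40*(-28) + 23)/2247 = (-1120 + 23)*(1/2247) = -1097*1/2247 = -1097/2247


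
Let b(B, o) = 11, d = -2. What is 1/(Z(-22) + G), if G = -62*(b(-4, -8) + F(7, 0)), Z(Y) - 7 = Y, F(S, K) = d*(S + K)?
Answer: 1/171 ≈ 0.0058480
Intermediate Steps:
F(S, K) = -2*K - 2*S (F(S, K) = -2*(S + K) = -2*(K + S) = -2*K - 2*S)
Z(Y) = 7 + Y
G = 186 (G = -62*(11 + (-2*0 - 2*7)) = -62*(11 + (0 - 14)) = -62*(11 - 14) = -62*(-3) = 186)
1/(Z(-22) + G) = 1/((7 - 22) + 186) = 1/(-15 + 186) = 1/171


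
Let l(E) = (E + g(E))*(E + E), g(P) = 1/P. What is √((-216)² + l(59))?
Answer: 2*√13405 ≈ 231.56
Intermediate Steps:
l(E) = 2*E*(E + 1/E) (l(E) = (E + 1/E)*(E + E) = (E + 1/E)*(2*E) = 2*E*(E + 1/E))
√((-216)² + l(59)) = √((-216)² + (2 + 2*59²)) = √(46656 + (2 + 2*3481)) = √(46656 + (2 + 6962)) = √(46656 + 6964) = √53620 = 2*√13405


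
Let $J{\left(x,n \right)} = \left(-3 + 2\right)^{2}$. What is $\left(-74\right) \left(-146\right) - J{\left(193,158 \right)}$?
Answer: $10803$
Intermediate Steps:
$J{\left(x,n \right)} = 1$ ($J{\left(x,n \right)} = \left(-1\right)^{2} = 1$)
$\left(-74\right) \left(-146\right) - J{\left(193,158 \right)} = \left(-74\right) \left(-146\right) - 1 = 10804 - 1 = 10803$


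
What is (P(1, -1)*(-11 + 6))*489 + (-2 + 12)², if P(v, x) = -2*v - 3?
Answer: 12325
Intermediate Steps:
P(v, x) = -3 - 2*v
(P(1, -1)*(-11 + 6))*489 + (-2 + 12)² = ((-3 - 2*1)*(-11 + 6))*489 + (-2 + 12)² = ((-3 - 2)*(-5))*489 + 10² = -5*(-5)*489 + 100 = 25*489 + 100 = 12225 + 100 = 12325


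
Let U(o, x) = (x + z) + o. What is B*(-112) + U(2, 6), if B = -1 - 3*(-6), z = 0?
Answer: -1896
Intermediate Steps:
B = 17 (B = -1 + 18 = 17)
U(o, x) = o + x (U(o, x) = (x + 0) + o = x + o = o + x)
B*(-112) + U(2, 6) = 17*(-112) + (2 + 6) = -1904 + 8 = -1896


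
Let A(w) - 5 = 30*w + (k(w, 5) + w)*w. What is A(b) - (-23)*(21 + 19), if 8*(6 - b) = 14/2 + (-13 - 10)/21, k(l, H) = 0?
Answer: 1959001/1764 ≈ 1110.5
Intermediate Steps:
b = 221/42 (b = 6 - (14/2 + (-13 - 10)/21)/8 = 6 - (14*(1/2) - 23*1/21)/8 = 6 - (7 - 23/21)/8 = 6 - 1/8*124/21 = 6 - 31/42 = 221/42 ≈ 5.2619)
A(w) = 5 + w**2 + 30*w (A(w) = 5 + (30*w + (0 + w)*w) = 5 + (30*w + w*w) = 5 + (30*w + w**2) = 5 + (w**2 + 30*w) = 5 + w**2 + 30*w)
A(b) - (-23)*(21 + 19) = (5 + (221/42)**2 + 30*(221/42)) - (-23)*(21 + 19) = (5 + 48841/1764 + 1105/7) - (-23)*40 = 336121/1764 - 1*(-920) = 336121/1764 + 920 = 1959001/1764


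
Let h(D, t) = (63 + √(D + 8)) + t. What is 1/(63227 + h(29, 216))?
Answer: 63506/4033011999 - √37/4033011999 ≈ 1.5745e-5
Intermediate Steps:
h(D, t) = 63 + t + √(8 + D) (h(D, t) = (63 + √(8 + D)) + t = 63 + t + √(8 + D))
1/(63227 + h(29, 216)) = 1/(63227 + (63 + 216 + √(8 + 29))) = 1/(63227 + (63 + 216 + √37)) = 1/(63227 + (279 + √37)) = 1/(63506 + √37)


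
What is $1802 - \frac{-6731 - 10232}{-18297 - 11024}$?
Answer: $\frac{52819479}{29321} \approx 1801.4$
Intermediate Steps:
$1802 - \frac{-6731 - 10232}{-18297 - 11024} = 1802 - - \frac{16963}{-29321} = 1802 - \left(-16963\right) \left(- \frac{1}{29321}\right) = 1802 - \frac{16963}{29321} = \frac{52819479}{29321}$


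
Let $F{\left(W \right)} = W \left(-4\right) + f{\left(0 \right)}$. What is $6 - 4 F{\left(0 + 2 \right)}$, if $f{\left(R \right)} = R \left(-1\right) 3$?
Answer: $38$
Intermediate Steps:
$f{\left(R \right)} = - 3 R$ ($f{\left(R \right)} = - R 3 = - 3 R$)
$F{\left(W \right)} = - 4 W$ ($F{\left(W \right)} = W \left(-4\right) - 0 = - 4 W + 0 = - 4 W$)
$6 - 4 F{\left(0 + 2 \right)} = 6 - 4 \left(- 4 \left(0 + 2\right)\right) = 6 - 4 \left(\left(-4\right) 2\right) = 6 - -32 = 6 + 32 = 38$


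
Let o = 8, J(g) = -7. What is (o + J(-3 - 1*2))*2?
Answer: 2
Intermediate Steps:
(o + J(-3 - 1*2))*2 = (8 - 7)*2 = 1*2 = 2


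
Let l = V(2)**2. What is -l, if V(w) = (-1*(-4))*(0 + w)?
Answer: -64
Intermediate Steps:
V(w) = 4*w
l = 64 (l = (4*2)**2 = 8**2 = 64)
-l = -1*64 = -64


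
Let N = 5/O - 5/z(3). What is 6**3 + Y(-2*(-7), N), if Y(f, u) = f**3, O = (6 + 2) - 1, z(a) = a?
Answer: 2960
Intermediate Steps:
O = 7 (O = 8 - 1 = 7)
N = -20/21 (N = 5/7 - 5/3 = -20/21 ≈ -0.95238)
6**3 + Y(-2*(-7), N) = 6**3 + (-2*(-7))**3 = 216 + 14**3 = 216 + 2744 = 2960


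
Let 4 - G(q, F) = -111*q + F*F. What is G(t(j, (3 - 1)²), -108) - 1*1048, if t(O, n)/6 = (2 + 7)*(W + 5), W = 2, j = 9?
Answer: 29250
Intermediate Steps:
t(O, n) = 378 (t(O, n) = 6*((2 + 7)*(2 + 5)) = 6*(9*7) = 6*63 = 378)
G(q, F) = 4 - F² + 111*q (G(q, F) = 4 - (-111*q + F*F) = 4 - (-111*q + F²) = 4 - (F² - 111*q) = 4 + (-F² + 111*q) = 4 - F² + 111*q)
G(t(j, (3 - 1)²), -108) - 1*1048 = (4 - 1*(-108)² + 111*378) - 1*1048 = (4 - 1*11664 + 41958) - 1048 = (4 - 11664 + 41958) - 1048 = 30298 - 1048 = 29250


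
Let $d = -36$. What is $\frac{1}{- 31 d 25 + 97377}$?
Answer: $\frac{1}{125277} \approx 7.9823 \cdot 10^{-6}$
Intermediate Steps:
$\frac{1}{- 31 d 25 + 97377} = \frac{1}{\left(-31\right) \left(-36\right) 25 + 97377} = \frac{1}{1116 \cdot 25 + 97377} = \frac{1}{27900 + 97377} = \frac{1}{125277}$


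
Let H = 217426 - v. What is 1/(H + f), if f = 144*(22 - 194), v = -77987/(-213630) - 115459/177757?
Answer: 37974227910/7316049603455791 ≈ 5.1905e-6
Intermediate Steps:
v = -10802771011/37974227910 (v = -77987*(-1/213630) - 115459*1/177757 = 77987/213630 - 115459/177757 = -10802771011/37974227910 ≈ -0.28448)
H = 8256595280330671/37974227910 (H = 217426 - 1*(-10802771011/37974227910) = 217426 + 10802771011/37974227910 = 8256595280330671/37974227910 ≈ 2.1743e+5)
f = -24768 (f = 144*(-172) = -24768)
1/(H + f) = 1/(8256595280330671/37974227910 - 24768) = 1/(7316049603455791/37974227910) = 37974227910/7316049603455791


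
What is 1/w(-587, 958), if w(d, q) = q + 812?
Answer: 1/1770 ≈ 0.00056497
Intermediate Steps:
w(d, q) = 812 + q
1/w(-587, 958) = 1/(812 + 958) = 1/1770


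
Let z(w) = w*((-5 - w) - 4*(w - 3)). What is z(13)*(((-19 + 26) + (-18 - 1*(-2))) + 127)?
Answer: -88972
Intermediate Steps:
z(w) = w*(7 - 5*w) (z(w) = w*((-5 - w) - 4*(-3 + w)) = w*((-5 - w) + (12 - 4*w)) = w*(7 - 5*w))
z(13)*(((-19 + 26) + (-18 - 1*(-2))) + 127) = (13*(7 - 5*13))*(((-19 + 26) + (-18 - 1*(-2))) + 127) = (13*(7 - 65))*((7 + (-18 + 2)) + 127) = (13*(-58))*((7 - 16) + 127) = -754*(-9 + 127) = -754*118 = -88972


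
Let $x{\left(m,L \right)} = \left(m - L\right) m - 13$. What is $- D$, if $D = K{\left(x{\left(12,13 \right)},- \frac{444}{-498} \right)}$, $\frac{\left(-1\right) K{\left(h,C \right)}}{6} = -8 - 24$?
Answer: $-192$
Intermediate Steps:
$x{\left(m,L \right)} = -13 + m \left(m - L\right)$ ($x{\left(m,L \right)} = m \left(m - L\right) - 13 = -13 + m \left(m - L\right)$)
$K{\left(h,C \right)} = 192$ ($K{\left(h,C \right)} = - 6 \left(-8 - 24\right) = \left(-6\right) \left(-32\right) = 192$)
$D = 192$
$- D = \left(-1\right) 192 = -192$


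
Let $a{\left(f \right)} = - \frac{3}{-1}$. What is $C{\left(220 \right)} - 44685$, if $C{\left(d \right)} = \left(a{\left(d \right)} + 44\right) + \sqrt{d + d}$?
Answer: $-44638 + 2 \sqrt{110} \approx -44617.0$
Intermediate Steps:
$a{\left(f \right)} = 3$ ($a{\left(f \right)} = \left(-3\right) \left(-1\right) = 3$)
$C{\left(d \right)} = 47 + \sqrt{2} \sqrt{d}$ ($C{\left(d \right)} = \left(3 + 44\right) + \sqrt{d + d} = 47 + \sqrt{2 d} = 47 + \sqrt{2} \sqrt{d}$)
$C{\left(220 \right)} - 44685 = \left(47 + \sqrt{2} \sqrt{220}\right) - 44685 = \left(47 + \sqrt{2} \cdot 2 \sqrt{55}\right) - 44685 = \left(47 + 2 \sqrt{110}\right) - 44685 = -44638 + 2 \sqrt{110}$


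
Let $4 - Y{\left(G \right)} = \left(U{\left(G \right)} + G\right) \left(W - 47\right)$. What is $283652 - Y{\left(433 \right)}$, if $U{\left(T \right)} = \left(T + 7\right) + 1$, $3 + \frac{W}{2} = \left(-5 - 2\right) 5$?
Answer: $176146$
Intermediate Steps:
$W = -76$ ($W = -6 + 2 \left(-5 - 2\right) 5 = -6 + 2 \left(\left(-7\right) 5\right) = -6 + 2 \left(-35\right) = -6 - 70 = -76$)
$U{\left(T \right)} = 8 + T$ ($U{\left(T \right)} = \left(7 + T\right) + 1 = 8 + T$)
$Y{\left(G \right)} = 988 + 246 G$ ($Y{\left(G \right)} = 4 - \left(\left(8 + G\right) + G\right) \left(-76 - 47\right) = 4 - \left(8 + 2 G\right) \left(-123\right) = 4 - \left(-984 - 246 G\right) = 4 + \left(984 + 246 G\right) = 988 + 246 G$)
$283652 - Y{\left(433 \right)} = 283652 - \left(988 + 246 \cdot 433\right) = 283652 - \left(988 + 106518\right) = 283652 - 107506 = 176146$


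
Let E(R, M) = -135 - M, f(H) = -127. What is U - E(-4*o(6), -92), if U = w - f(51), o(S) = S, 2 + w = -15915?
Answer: -15747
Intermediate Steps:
w = -15917 (w = -2 - 15915 = -15917)
U = -15790 (U = -15917 - 1*(-127) = -15917 + 127 = -15790)
U - E(-4*o(6), -92) = -15790 - (-135 - 1*(-92)) = -15790 - (-135 + 92) = -15790 - 1*(-43) = -15790 + 43 = -15747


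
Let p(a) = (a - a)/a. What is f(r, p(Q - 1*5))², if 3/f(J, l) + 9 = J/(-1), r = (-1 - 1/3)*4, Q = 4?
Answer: 81/121 ≈ 0.66942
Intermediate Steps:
p(a) = 0 (p(a) = 0/a = 0)
r = -16/3 (r = (-1 - 1*⅓)*4 = (-1 - ⅓)*4 = -4/3*4 = -16/3 ≈ -5.3333)
f(J, l) = 3/(-9 - J) (f(J, l) = 3/(-9 + J/(-1)) = 3/(-9 + J*(-1)) = 3/(-9 - J))
f(r, p(Q - 1*5))² = (-3/(9 - 16/3))² = (-3/11/3)² = (-3*3/11)² = (-9/11)² = 81/121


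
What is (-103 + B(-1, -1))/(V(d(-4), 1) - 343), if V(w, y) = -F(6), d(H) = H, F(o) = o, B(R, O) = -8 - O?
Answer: 110/349 ≈ 0.31519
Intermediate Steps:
V(w, y) = -6 (V(w, y) = -1*6 = -6)
(-103 + B(-1, -1))/(V(d(-4), 1) - 343) = (-103 + (-8 - 1*(-1)))/(-6 - 343) = (-103 + (-8 + 1))/(-349) = (-103 - 7)*(-1/349) = -110*(-1/349) = 110/349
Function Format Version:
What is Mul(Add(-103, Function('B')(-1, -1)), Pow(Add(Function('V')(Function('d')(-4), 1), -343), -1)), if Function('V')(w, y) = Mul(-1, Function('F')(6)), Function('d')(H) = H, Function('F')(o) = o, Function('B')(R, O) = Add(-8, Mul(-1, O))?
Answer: Rational(110, 349) ≈ 0.31519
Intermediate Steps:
Function('V')(w, y) = -6 (Function('V')(w, y) = Mul(-1, 6) = -6)
Mul(Add(-103, Function('B')(-1, -1)), Pow(Add(Function('V')(Function('d')(-4), 1), -343), -1)) = Mul(Add(-103, Add(-8, Mul(-1, -1))), Pow(Add(-6, -343), -1)) = Mul(Add(-103, Add(-8, 1)), Pow(-349, -1)) = Mul(Add(-103, -7), Rational(-1, 349)) = Mul(-110, Rational(-1, 349)) = Rational(110, 349)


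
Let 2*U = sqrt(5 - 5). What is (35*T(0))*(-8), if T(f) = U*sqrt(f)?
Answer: 0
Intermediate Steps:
U = 0 (U = sqrt(5 - 5)/2 = sqrt(0)/2 = (1/2)*0 = 0)
T(f) = 0 (T(f) = 0*sqrt(f) = 0)
(35*T(0))*(-8) = (35*0)*(-8) = 0*(-8) = 0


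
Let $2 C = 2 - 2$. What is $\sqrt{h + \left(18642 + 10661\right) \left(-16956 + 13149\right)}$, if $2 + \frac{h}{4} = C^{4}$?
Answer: $i \sqrt{111556529} \approx 10562.0 i$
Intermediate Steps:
$C = 0$ ($C = \frac{2 - 2}{2} = \frac{1}{2} \cdot 0 = 0$)
$h = -8$ ($h = -8 + 4 \cdot 0^{4} = -8 + 4 \cdot 0 = -8 + 0 = -8$)
$\sqrt{h + \left(18642 + 10661\right) \left(-16956 + 13149\right)} = \sqrt{-8 + \left(18642 + 10661\right) \left(-16956 + 13149\right)} = \sqrt{-8 + 29303 \left(-3807\right)} = \sqrt{-8 - 111556521} = \sqrt{-111556529} = i \sqrt{111556529}$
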